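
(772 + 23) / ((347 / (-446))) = -354570 / 347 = -1021.82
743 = 743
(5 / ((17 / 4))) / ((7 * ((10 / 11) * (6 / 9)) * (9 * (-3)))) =-11 / 1071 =-0.01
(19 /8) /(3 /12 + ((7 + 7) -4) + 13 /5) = 95 /514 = 0.18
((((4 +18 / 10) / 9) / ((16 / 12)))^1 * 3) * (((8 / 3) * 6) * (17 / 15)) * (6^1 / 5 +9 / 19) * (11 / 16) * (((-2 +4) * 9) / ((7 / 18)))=23280939 / 16625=1400.36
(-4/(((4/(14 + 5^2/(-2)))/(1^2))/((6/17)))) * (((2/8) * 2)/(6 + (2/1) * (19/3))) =-27/1904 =-0.01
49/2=24.50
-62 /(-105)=62 /105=0.59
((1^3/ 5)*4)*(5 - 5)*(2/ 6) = 0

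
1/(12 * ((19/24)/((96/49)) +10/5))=192/5539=0.03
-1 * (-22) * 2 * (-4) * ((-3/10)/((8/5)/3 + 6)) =396/49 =8.08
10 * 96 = 960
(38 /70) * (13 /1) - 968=-33633 /35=-960.94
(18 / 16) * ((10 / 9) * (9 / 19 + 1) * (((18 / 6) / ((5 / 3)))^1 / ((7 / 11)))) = 99 / 19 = 5.21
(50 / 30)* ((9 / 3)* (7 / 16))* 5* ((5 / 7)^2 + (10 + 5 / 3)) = 22375 / 168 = 133.18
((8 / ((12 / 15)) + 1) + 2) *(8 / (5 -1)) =26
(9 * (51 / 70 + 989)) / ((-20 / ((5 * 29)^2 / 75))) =-174795963 / 1400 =-124854.26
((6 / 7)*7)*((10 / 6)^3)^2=31250 / 243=128.60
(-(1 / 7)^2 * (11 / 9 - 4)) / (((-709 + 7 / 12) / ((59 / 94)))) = -2950 / 58733409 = -0.00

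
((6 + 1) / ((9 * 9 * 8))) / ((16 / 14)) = 49 / 5184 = 0.01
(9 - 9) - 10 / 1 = -10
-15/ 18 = -5/ 6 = -0.83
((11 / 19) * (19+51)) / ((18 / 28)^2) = 150920 / 1539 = 98.06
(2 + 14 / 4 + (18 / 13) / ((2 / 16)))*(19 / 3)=8189 / 78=104.99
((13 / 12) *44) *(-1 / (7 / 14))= -286 / 3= -95.33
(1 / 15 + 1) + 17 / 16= 511 / 240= 2.13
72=72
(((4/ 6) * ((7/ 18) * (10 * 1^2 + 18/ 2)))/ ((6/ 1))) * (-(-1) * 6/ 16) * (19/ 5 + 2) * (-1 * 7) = -26999/ 2160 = -12.50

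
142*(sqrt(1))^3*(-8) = -1136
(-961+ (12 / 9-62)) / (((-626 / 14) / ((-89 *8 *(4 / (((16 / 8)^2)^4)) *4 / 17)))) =-59.81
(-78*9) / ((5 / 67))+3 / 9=-141097 / 15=-9406.47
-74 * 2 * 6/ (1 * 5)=-888/ 5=-177.60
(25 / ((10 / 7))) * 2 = 35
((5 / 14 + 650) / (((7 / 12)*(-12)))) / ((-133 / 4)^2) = -72840 / 866761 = -0.08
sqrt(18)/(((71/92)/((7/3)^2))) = 4508* sqrt(2)/213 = 29.93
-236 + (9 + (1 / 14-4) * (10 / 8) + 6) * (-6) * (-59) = 93397 / 28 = 3335.61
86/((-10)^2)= 43/50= 0.86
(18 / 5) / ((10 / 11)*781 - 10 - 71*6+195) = 0.01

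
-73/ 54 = -1.35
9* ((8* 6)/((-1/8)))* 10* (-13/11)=40843.64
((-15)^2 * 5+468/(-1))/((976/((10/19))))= 3285/9272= 0.35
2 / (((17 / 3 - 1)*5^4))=3 / 4375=0.00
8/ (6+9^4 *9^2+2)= 8/ 531449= 0.00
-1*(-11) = 11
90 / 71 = 1.27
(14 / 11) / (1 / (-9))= -126 / 11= -11.45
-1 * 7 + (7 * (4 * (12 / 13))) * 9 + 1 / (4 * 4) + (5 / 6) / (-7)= 985241 / 4368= 225.56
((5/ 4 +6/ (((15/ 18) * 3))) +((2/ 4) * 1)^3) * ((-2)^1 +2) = 0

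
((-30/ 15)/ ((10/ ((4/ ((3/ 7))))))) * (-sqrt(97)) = 18.38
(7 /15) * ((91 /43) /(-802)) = -637 /517290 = -0.00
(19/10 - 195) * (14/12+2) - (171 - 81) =-42089/60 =-701.48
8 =8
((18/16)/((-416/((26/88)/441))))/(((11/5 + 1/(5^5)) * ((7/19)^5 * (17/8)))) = -7737809375/135541948405248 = -0.00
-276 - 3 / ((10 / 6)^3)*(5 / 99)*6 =-75954 / 275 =-276.20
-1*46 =-46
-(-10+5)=5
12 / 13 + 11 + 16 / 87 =13693 / 1131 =12.11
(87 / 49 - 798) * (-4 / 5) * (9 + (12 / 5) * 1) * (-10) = -3558168 / 49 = -72615.67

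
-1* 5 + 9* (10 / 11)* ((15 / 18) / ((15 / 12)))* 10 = 545 / 11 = 49.55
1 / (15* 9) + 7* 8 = 7561 / 135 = 56.01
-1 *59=-59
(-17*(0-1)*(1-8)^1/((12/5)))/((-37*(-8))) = -595/3552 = -0.17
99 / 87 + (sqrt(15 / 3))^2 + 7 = 381 / 29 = 13.14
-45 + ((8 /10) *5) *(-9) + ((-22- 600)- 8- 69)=-780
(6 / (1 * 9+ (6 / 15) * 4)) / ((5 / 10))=60 / 53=1.13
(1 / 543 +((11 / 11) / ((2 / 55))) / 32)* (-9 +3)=-29929 / 5792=-5.17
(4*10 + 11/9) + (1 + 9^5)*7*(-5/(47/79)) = -1469441813/423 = -3473857.71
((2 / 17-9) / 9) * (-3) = 151 / 51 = 2.96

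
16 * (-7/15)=-112/15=-7.47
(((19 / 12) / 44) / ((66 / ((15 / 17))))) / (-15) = -19 / 592416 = -0.00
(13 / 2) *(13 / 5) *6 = 507 / 5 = 101.40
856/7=122.29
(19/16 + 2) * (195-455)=-3315/4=-828.75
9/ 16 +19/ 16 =7/ 4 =1.75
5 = 5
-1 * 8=-8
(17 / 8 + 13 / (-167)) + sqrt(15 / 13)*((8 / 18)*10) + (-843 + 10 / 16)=-561339 / 668 + 40*sqrt(195) / 117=-835.55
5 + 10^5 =100005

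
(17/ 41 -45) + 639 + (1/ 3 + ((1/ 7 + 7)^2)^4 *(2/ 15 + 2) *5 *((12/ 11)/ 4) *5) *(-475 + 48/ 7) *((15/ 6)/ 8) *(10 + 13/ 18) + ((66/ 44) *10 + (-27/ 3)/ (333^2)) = -3328069073355691813721841515/ 21526632299807712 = -154602402596.22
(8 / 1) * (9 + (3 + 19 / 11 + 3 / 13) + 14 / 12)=51908 / 429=121.00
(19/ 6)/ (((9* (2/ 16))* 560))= 19/ 3780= 0.01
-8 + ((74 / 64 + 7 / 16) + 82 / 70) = -5863 / 1120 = -5.23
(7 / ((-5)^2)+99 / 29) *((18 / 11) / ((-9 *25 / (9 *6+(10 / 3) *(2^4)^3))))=-7594808 / 20625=-368.23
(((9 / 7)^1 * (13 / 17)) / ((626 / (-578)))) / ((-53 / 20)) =39780 / 116123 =0.34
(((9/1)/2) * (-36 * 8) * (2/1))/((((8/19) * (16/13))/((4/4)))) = -20007/4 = -5001.75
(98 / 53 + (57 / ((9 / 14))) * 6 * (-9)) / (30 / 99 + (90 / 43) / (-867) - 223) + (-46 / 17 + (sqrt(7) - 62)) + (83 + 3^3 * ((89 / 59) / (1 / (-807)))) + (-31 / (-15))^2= -35855133639125077763 / 1092341853915075 + sqrt(7)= -32821.45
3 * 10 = 30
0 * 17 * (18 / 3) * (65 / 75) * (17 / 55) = 0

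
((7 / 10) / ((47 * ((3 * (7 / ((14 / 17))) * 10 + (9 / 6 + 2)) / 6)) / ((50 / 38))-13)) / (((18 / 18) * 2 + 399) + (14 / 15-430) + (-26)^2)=3150 / 4449173539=0.00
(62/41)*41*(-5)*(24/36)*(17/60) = -527/9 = -58.56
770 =770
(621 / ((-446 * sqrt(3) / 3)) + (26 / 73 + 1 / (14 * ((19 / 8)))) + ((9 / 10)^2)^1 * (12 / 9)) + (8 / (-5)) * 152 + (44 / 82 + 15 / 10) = -4770800739 / 19903450 - 621 * sqrt(3) / 446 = -242.11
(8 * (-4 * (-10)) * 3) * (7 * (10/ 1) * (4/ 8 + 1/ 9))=123200/ 3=41066.67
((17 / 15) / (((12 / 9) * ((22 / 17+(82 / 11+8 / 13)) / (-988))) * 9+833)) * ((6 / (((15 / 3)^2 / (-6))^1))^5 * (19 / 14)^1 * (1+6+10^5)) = -195468188173870689792 / 170936851708984375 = -1143.51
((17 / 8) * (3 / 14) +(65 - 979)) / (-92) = 102317 / 10304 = 9.93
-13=-13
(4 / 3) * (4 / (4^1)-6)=-20 / 3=-6.67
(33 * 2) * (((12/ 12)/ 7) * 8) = 528/ 7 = 75.43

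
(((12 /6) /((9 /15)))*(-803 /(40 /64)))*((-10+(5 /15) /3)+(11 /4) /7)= 7686316 /189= 40668.34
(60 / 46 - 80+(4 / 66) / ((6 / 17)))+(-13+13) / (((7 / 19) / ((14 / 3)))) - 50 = -292649 / 2277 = -128.52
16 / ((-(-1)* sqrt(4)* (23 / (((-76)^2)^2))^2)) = 8904278299639808 / 529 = 16832284120302.09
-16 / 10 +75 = 367 / 5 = 73.40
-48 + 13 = -35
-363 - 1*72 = -435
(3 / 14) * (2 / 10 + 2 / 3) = 13 / 70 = 0.19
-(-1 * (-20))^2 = -400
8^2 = 64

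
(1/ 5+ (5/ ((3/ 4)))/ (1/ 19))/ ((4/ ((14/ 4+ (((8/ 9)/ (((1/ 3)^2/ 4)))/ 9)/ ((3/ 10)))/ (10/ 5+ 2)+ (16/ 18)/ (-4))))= 1486243/ 12960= 114.68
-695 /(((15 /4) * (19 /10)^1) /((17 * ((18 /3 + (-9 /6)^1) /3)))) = -47260 /19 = -2487.37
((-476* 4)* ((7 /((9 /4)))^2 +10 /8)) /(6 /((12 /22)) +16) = -1685516 /2187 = -770.70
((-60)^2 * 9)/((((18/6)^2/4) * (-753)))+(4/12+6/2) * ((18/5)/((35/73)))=51876/8785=5.91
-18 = -18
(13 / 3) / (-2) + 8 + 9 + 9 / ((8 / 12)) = 85 / 3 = 28.33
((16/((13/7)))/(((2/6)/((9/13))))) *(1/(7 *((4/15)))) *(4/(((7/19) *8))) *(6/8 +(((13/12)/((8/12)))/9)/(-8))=9.46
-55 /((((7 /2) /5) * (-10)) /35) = 275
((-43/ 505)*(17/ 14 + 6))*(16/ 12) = -0.82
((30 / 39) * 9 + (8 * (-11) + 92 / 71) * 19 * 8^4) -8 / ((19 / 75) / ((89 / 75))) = -118334418134 / 17537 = -6747700.18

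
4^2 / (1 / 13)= 208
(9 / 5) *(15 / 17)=27 / 17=1.59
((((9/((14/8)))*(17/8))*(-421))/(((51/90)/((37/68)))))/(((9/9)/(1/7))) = -2102895/3332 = -631.12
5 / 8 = 0.62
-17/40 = -0.42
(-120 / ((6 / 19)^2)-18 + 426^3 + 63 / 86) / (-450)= -19945349293 / 116100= -171794.57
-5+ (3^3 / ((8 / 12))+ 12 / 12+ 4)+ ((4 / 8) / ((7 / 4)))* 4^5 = 4663 / 14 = 333.07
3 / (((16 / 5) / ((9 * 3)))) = 405 / 16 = 25.31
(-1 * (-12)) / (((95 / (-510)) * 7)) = -1224 / 133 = -9.20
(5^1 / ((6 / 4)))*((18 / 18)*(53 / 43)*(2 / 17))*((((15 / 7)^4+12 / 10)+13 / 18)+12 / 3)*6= 78.32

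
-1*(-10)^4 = -10000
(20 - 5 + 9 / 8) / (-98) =-129 / 784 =-0.16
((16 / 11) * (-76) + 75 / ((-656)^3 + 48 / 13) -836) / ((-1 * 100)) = 694746447619 / 73398107200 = 9.47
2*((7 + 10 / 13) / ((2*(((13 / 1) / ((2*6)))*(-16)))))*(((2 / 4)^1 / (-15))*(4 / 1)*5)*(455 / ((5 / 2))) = 707 / 13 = 54.38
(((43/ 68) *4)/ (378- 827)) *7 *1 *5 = -1505/ 7633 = -0.20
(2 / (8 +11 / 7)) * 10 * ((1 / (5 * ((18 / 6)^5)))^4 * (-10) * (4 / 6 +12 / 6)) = -448 / 17521091615025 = -0.00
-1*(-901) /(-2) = -901 /2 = -450.50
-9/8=-1.12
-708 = -708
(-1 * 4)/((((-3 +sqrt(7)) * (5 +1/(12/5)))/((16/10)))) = 192 * sqrt(7)/325 +576/325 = 3.34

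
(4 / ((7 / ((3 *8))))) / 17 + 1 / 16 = 1655 / 1904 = 0.87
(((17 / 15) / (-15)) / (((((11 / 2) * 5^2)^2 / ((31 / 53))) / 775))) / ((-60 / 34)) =555458 / 541096875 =0.00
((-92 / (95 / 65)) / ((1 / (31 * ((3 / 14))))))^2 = 3092916996 / 17689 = 174849.74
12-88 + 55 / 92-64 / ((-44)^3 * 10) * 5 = -9233101 / 122452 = -75.40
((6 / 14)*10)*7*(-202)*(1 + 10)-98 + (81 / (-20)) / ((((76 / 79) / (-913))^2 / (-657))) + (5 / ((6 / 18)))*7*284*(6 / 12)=276845029352033 / 115520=2396511680.68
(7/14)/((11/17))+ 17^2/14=1649/77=21.42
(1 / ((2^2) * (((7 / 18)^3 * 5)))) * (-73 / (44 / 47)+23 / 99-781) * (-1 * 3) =82635309 / 37730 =2190.18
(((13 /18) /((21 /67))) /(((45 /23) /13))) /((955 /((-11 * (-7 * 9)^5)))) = 1671400247517 /9550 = 175015732.72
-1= -1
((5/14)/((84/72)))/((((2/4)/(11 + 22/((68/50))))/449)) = 7470.76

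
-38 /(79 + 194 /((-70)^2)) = -93100 /193647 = -0.48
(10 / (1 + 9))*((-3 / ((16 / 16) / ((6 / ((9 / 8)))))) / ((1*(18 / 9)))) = -8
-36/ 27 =-4/ 3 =-1.33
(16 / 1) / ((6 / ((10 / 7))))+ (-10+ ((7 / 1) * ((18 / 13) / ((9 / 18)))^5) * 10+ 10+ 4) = 88946170772 / 7797153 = 11407.52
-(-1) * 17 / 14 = 17 / 14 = 1.21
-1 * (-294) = 294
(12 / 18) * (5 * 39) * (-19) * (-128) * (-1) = -316160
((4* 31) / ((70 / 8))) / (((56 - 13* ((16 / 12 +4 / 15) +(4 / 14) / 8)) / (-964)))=-1912576 / 4863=-393.29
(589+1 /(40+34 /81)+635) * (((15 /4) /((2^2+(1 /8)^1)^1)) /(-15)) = -1335819 /18007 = -74.18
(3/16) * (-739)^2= 102397.69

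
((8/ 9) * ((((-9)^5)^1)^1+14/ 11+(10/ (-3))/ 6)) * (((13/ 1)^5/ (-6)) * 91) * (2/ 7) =84448824589.66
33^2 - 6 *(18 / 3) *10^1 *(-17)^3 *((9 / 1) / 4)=3980619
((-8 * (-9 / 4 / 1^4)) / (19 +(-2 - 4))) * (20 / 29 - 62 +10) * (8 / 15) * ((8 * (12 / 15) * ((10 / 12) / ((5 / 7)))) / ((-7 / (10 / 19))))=761856 / 35815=21.27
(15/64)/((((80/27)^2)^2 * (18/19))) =3365793/1048576000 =0.00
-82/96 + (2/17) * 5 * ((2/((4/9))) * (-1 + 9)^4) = 8846663/816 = 10841.50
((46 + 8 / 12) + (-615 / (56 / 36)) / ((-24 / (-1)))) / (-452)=-0.07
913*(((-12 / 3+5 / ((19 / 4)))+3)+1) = 18260 / 19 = 961.05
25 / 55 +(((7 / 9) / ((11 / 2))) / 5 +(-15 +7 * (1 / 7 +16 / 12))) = -2071 / 495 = -4.18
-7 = -7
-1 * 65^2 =-4225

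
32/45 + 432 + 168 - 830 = -10318/45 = -229.29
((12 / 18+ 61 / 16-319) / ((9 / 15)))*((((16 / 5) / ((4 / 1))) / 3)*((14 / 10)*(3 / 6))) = -105679 / 1080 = -97.85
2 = 2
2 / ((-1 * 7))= -2 / 7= -0.29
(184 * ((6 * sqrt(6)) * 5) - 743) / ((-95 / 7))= 5201 / 95 - 7728 * sqrt(6) / 19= -941.55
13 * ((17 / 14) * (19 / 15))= 4199 / 210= 20.00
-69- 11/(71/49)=-5438/71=-76.59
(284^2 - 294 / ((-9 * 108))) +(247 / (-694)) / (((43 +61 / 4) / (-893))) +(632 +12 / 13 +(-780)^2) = 689694.68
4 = 4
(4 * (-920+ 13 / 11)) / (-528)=3369 / 484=6.96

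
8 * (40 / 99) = 3.23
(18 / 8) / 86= 9 / 344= 0.03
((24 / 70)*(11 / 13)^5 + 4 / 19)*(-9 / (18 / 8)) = -354802592 / 246909845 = -1.44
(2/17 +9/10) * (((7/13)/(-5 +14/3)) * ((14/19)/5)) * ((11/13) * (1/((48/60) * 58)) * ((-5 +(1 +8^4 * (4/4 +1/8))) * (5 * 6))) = -965945673/1583023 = -610.19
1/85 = 0.01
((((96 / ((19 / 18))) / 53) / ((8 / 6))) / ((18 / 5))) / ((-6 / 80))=-4800 / 1007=-4.77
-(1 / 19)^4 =-1 / 130321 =-0.00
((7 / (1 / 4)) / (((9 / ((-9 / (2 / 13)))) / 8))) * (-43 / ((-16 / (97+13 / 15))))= -5744284 / 15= -382952.27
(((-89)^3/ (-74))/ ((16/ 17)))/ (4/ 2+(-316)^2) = 7921/ 78144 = 0.10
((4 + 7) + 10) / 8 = 21 / 8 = 2.62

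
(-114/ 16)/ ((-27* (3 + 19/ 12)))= 19/ 330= 0.06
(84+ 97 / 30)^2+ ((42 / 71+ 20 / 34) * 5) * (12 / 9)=8274911623 / 1086300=7617.52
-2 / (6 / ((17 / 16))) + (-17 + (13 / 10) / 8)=-17.19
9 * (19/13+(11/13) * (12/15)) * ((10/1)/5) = 2502/65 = 38.49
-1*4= -4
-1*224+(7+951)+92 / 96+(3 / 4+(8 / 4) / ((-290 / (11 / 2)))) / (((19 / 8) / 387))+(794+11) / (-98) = 390069431 / 462840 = 842.77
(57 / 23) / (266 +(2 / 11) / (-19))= 11913 / 1278616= 0.01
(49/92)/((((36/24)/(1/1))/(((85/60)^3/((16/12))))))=240737/317952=0.76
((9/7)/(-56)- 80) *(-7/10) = 31369/560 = 56.02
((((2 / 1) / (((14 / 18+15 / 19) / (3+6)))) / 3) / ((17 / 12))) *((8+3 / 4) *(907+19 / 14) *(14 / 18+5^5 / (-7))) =-76317832665 / 7973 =-9572034.70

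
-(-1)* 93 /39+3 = 70 /13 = 5.38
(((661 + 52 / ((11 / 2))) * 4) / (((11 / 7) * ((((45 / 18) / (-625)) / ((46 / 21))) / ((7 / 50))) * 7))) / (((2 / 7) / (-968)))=189980000 / 3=63326666.67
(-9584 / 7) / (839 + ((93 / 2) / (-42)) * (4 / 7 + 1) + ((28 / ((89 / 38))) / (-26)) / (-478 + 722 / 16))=-1075203543232 / 657510847349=-1.64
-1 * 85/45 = -17/9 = -1.89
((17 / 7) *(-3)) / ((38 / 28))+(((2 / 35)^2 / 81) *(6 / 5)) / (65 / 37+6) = -4841182126 / 901789875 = -5.37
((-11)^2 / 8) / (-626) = -121 / 5008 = -0.02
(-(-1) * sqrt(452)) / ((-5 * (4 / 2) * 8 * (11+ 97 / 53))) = -53 * sqrt(113) / 27200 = -0.02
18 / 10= 9 / 5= 1.80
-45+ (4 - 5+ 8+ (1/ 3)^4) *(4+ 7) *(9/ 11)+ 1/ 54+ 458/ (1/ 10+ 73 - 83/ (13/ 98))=67113263/ 3879198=17.30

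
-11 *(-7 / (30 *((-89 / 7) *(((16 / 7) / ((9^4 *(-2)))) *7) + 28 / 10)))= 1178793 / 1293076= 0.91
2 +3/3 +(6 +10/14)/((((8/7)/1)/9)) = 55.88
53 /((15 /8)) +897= 13879 /15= 925.27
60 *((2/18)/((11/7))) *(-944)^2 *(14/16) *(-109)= -360572528.48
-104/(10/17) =-884/5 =-176.80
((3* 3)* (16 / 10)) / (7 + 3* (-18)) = -72 / 235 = -0.31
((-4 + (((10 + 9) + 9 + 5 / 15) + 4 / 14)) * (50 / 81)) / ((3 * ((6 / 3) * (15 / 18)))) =5170 / 1701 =3.04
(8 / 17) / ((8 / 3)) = 3 / 17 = 0.18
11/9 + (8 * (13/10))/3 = 4.69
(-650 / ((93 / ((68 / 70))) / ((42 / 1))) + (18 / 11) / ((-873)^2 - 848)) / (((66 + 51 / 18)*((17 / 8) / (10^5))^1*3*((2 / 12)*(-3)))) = 236886284422400000 / 1822629280241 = 129969.54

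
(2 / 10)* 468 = 93.60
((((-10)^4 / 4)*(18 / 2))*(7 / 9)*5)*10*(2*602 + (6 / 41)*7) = 43230250000 / 41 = 1054396341.46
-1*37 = -37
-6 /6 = -1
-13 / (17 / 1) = -13 / 17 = -0.76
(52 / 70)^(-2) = 1225 / 676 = 1.81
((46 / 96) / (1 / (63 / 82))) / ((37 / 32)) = 483 / 1517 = 0.32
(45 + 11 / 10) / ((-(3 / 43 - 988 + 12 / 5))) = 0.05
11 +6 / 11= 127 / 11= 11.55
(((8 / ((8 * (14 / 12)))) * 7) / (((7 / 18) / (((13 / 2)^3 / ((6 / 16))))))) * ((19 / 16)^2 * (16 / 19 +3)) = 27425151 / 448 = 61216.85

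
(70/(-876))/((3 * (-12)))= 35/15768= 0.00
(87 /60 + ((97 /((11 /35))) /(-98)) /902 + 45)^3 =4196246753640188569239 /41879530198583000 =100198.04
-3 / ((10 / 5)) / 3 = -1 / 2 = -0.50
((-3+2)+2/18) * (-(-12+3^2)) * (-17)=136/3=45.33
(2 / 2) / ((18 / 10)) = 5 / 9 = 0.56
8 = 8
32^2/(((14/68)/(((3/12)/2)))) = 4352/7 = 621.71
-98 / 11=-8.91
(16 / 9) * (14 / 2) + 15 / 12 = 493 / 36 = 13.69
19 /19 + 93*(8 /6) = 125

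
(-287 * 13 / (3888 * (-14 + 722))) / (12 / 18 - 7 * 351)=3731 / 6761558592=0.00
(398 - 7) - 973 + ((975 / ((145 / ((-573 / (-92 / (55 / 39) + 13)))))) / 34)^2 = -27411651528927 / 47483024836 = -577.29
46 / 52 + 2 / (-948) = 2719 / 3081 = 0.88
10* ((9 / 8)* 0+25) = 250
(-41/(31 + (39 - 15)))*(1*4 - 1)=-123/55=-2.24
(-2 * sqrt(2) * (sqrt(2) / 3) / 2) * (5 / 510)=-1 / 153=-0.01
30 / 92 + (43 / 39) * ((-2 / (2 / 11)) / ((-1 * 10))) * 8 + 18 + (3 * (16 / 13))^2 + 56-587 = -489.34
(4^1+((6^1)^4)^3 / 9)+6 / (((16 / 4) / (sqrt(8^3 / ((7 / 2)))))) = 48 * sqrt(7) / 7+241864708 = 241864726.14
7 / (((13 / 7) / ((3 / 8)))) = 147 / 104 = 1.41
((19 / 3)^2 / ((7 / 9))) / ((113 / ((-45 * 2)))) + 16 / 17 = -539674 / 13447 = -40.13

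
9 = 9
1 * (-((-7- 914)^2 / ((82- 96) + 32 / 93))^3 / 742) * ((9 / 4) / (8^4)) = 177424720.13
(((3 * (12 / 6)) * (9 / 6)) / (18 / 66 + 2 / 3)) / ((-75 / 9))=-891 / 775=-1.15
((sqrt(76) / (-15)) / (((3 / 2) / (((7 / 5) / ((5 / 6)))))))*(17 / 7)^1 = -136*sqrt(19) / 375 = -1.58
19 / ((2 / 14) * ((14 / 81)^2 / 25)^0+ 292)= 133 / 2045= 0.07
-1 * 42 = -42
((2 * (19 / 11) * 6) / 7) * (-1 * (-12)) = 2736 / 77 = 35.53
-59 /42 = -1.40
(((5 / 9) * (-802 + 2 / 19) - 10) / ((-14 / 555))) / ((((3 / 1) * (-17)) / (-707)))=727687325 / 2907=250322.44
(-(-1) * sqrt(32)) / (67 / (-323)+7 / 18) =23256 * sqrt(2) / 1055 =31.17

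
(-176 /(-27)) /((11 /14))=224 /27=8.30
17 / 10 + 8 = 9.70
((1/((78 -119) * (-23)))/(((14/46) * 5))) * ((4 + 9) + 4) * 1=17/1435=0.01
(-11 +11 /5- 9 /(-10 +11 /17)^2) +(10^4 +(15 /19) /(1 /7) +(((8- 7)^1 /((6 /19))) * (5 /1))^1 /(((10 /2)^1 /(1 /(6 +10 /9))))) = 341474275823 /34157440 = 9997.07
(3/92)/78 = 1/2392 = 0.00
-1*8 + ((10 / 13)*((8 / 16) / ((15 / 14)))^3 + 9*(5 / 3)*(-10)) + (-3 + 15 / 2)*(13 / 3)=-2429303 / 17550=-138.42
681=681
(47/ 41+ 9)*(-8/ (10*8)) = -208/ 205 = -1.01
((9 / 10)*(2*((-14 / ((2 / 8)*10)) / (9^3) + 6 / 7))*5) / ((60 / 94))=509339 / 42525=11.98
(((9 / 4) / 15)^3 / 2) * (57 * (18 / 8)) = 13851 / 64000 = 0.22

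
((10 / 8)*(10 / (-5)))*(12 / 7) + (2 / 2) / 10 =-293 / 70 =-4.19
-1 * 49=-49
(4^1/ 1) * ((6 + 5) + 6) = 68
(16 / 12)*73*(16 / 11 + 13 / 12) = 247.02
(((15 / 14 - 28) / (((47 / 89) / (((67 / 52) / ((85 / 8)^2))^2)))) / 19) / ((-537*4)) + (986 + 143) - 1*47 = 2464734252896869238 / 2277942932094375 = 1082.00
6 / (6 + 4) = 3 / 5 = 0.60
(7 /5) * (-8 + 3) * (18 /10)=-63 /5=-12.60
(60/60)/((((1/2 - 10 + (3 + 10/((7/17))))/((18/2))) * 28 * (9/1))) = 1/498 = 0.00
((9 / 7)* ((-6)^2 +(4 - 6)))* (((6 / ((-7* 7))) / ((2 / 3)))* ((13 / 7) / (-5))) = 35802 / 12005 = 2.98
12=12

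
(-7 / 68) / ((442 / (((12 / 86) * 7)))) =-147 / 646204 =-0.00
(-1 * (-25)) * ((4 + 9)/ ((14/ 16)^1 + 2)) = 2600/ 23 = 113.04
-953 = -953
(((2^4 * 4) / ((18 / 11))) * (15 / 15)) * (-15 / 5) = -117.33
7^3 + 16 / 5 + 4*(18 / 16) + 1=3517 / 10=351.70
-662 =-662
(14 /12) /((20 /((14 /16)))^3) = 2401 /24576000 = 0.00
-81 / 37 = -2.19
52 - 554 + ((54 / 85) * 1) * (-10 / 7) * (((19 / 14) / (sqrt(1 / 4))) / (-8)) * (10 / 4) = -1670099 / 3332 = -501.23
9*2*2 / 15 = 12 / 5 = 2.40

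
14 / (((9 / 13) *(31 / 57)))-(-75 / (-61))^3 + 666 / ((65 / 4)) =104703281707 / 1372100145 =76.31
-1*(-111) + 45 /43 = 4818 /43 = 112.05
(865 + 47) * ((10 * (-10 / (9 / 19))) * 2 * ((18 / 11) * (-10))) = 69312000 / 11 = 6301090.91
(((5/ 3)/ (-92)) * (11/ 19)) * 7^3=-18865/ 5244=-3.60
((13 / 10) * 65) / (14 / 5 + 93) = 845 / 958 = 0.88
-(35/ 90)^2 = -49/ 324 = -0.15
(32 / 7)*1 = 32 / 7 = 4.57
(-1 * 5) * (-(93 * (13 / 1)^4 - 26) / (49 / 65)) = 863247775 / 49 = 17617301.53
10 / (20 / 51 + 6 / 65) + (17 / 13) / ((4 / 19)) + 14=1705853 / 41756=40.85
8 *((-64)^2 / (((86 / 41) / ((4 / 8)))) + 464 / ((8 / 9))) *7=3608080 / 43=83908.84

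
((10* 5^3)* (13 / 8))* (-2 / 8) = -8125 / 16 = -507.81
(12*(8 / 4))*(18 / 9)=48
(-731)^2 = 534361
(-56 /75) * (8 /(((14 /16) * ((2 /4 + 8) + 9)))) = -1024 /2625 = -0.39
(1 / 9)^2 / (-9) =-1 / 729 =-0.00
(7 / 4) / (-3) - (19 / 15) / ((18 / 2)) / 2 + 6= 2887 / 540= 5.35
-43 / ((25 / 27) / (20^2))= -18576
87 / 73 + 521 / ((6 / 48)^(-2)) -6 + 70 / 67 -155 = -47148557 / 313024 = -150.62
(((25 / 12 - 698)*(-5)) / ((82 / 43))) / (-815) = -359093 / 160392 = -2.24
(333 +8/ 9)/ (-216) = -3005/ 1944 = -1.55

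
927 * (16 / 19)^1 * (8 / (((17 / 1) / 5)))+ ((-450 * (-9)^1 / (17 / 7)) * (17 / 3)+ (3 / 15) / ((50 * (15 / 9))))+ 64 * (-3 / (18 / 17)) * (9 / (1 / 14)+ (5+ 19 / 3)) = -49478333779 / 3633750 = -13616.33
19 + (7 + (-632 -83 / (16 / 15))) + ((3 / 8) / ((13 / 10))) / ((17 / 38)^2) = -41018697 / 60112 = -682.37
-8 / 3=-2.67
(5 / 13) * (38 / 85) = 38 / 221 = 0.17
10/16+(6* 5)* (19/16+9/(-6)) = -35/4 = -8.75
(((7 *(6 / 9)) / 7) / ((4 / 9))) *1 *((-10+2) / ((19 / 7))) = -84 / 19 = -4.42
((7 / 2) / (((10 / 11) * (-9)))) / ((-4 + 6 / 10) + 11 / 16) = 44 / 279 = 0.16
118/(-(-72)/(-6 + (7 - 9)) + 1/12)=-1416/107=-13.23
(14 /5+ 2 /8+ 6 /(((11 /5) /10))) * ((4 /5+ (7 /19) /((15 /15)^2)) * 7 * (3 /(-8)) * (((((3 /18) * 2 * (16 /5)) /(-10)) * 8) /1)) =79.36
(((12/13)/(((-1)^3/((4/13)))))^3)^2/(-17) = -12230590464/396067447082177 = -0.00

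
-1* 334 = -334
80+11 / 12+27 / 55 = 53729 / 660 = 81.41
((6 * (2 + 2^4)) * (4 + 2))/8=81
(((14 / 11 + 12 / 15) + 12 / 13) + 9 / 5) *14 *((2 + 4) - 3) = 144018 / 715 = 201.42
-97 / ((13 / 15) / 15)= -21825 / 13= -1678.85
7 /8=0.88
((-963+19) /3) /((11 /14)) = -400.48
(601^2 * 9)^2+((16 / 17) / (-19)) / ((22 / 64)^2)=413019731034564539 / 39083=10567759154480.58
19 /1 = 19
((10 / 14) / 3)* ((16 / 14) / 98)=20 / 7203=0.00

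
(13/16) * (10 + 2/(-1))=13/2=6.50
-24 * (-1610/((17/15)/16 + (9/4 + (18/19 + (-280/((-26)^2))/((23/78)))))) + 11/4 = 30108747881/1451884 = 20737.71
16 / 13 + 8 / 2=5.23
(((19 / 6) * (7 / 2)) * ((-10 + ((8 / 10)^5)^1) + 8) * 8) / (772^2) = -115843 / 465612500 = -0.00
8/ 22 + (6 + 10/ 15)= 7.03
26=26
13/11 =1.18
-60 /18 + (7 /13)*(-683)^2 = 251183.05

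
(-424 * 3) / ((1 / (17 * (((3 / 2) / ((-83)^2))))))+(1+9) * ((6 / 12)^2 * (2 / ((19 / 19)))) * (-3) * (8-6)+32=-18658 / 6889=-2.71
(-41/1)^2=1681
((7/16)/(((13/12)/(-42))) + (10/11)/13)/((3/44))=-9662/39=-247.74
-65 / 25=-13 / 5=-2.60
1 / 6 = 0.17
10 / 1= 10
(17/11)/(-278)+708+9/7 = 15182851/21406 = 709.28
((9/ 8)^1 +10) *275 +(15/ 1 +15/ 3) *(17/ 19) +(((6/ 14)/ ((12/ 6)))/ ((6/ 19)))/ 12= 19645651/ 6384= 3077.33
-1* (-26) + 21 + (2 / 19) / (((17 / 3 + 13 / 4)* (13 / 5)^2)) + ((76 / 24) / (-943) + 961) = 1959507202165 / 1943958666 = 1008.00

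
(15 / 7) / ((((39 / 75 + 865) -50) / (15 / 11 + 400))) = 551875 / 523292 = 1.05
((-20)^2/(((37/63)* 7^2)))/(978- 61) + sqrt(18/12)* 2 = 3600/237503 + sqrt(6) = 2.46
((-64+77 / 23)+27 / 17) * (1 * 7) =-413.45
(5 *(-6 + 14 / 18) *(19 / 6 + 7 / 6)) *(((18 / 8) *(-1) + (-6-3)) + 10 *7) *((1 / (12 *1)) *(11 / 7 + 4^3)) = -12204725 / 336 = -36323.59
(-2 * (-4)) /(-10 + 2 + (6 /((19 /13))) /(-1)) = -76 /115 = -0.66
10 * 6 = 60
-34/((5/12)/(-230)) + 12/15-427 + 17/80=1467361/80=18342.01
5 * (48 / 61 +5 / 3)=2245 / 183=12.27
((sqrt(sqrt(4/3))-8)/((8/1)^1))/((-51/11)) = -11*sqrt(2)*3^(3/4)/1224 + 11/51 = 0.19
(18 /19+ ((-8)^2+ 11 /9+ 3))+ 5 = 12683 /171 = 74.17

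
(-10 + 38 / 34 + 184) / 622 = 0.28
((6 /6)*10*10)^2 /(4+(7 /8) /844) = 13504000 /5403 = 2499.35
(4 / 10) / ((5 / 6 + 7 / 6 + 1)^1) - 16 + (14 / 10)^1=-14.47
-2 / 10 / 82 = -1 / 410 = -0.00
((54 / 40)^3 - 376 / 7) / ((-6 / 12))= 2870219 / 28000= 102.51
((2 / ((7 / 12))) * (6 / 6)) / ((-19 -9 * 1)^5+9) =-24 / 120472513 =-0.00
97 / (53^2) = 97 / 2809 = 0.03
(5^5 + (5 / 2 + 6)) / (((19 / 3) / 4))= 37602 / 19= 1979.05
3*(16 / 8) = 6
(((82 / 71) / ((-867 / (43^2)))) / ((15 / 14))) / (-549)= 2122652 / 506921895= 0.00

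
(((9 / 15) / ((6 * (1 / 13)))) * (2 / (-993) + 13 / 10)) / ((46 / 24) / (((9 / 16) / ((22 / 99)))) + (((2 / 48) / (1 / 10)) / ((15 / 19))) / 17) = 230725989 / 107781875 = 2.14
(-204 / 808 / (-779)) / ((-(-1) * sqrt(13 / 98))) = 357 * sqrt(26) / 2045654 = 0.00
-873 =-873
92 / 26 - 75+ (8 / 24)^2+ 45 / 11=-86563 / 1287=-67.26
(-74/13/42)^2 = 1369/74529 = 0.02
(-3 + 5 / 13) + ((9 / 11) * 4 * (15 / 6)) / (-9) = -504 / 143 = -3.52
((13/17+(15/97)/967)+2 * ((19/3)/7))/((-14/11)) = -2.02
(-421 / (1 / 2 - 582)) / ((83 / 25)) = 21050 / 96529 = 0.22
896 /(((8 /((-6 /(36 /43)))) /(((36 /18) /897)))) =-4816 /2691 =-1.79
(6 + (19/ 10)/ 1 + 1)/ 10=89/ 100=0.89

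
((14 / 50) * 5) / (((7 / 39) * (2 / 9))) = 351 / 10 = 35.10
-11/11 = -1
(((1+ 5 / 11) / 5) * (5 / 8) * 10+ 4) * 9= 576 / 11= 52.36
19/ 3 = 6.33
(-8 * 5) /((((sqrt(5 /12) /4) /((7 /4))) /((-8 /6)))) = 448 * sqrt(15) /3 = 578.37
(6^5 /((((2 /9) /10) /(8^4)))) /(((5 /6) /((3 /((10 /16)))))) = 41278242816 /5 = 8255648563.20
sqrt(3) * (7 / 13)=0.93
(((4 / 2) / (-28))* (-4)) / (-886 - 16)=-0.00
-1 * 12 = -12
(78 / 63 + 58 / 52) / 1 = 1285 / 546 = 2.35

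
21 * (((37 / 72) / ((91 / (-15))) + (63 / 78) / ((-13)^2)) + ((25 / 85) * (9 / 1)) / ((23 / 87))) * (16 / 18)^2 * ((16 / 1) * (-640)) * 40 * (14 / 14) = -4697213989683200 / 69581187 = -67506953.99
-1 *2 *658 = -1316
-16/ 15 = -1.07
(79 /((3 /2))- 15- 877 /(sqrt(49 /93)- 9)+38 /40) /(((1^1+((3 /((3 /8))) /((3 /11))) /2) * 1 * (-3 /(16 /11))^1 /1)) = -61383368 /14509605- 24556 * sqrt(93) /967307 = -4.48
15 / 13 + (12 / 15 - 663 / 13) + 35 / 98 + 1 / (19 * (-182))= -420919 / 8645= -48.69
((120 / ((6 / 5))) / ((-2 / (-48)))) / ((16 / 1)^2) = 75 / 8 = 9.38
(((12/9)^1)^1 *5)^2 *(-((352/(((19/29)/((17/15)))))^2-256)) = -481503195136/29241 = -16466714.38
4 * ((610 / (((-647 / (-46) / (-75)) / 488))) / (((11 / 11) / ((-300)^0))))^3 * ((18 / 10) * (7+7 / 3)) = -72790638567447086899200000000 / 270840023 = -268758796285610590496.81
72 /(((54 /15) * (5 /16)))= 64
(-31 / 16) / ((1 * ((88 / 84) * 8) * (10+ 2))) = -217 / 11264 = -0.02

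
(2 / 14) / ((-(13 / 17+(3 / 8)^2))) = -1088 / 6895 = -0.16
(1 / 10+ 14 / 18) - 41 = -3611 / 90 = -40.12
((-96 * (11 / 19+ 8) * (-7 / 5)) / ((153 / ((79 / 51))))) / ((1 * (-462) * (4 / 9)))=-51508 / 906015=-0.06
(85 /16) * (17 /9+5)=2635 /72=36.60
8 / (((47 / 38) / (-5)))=-1520 / 47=-32.34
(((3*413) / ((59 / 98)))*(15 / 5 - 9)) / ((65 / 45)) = -111132 / 13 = -8548.62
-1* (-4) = 4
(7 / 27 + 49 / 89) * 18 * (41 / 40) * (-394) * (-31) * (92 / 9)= 1865471.72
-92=-92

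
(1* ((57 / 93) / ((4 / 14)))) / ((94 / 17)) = 2261 / 5828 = 0.39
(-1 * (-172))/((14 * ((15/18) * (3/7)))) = 172/5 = 34.40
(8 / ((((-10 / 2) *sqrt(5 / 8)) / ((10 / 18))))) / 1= -16 *sqrt(10) / 45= -1.12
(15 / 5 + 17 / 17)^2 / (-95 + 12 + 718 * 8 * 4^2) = 16 / 91821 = 0.00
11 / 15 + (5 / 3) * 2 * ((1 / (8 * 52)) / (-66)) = 0.73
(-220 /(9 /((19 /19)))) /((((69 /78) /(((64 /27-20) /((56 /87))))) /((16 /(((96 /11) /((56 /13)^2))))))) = 1870718080 /72657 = 25747.25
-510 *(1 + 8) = -4590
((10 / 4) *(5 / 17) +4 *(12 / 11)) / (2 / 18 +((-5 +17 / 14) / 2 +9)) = 240282 / 340153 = 0.71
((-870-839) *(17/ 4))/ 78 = -29053/ 312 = -93.12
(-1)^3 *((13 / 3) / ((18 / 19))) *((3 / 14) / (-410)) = 247 / 103320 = 0.00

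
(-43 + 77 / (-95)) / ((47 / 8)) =-33296 / 4465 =-7.46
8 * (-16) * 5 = -640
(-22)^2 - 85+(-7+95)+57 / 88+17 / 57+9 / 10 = 12260257 / 25080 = 488.85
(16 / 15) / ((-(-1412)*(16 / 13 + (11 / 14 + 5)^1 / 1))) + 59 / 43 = 398972489 / 290753745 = 1.37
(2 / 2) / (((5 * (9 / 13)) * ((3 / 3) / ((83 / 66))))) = 1079 / 2970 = 0.36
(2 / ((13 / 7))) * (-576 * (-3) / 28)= 864 / 13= 66.46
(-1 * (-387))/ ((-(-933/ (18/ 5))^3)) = 83592/ 3760028875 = 0.00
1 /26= 0.04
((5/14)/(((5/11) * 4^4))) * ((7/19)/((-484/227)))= -227/428032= -0.00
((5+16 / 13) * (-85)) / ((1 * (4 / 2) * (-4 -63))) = 6885 / 1742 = 3.95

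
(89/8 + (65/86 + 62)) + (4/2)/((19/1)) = 483573/6536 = 73.99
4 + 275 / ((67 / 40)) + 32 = 13412 / 67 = 200.18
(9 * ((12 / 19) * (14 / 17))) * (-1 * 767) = -1159704 / 323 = -3590.41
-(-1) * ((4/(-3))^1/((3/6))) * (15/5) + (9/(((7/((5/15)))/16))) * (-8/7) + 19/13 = -9157/637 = -14.38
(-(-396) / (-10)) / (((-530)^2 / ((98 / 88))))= -441 / 2809000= -0.00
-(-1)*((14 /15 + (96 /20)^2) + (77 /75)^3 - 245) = -92789092 /421875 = -219.94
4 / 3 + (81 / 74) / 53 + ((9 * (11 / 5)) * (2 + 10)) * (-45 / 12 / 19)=-10180817 / 223554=-45.54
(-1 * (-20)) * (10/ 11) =200/ 11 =18.18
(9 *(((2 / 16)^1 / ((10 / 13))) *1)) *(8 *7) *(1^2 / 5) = 819 / 50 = 16.38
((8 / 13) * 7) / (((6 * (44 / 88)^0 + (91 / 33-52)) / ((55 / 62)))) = -50820 / 575081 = -0.09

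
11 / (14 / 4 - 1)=4.40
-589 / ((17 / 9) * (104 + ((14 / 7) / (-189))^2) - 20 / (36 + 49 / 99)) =-36007732467 / 11975880512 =-3.01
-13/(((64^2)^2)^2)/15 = -13/4222124650659840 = -0.00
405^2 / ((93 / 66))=3608550 / 31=116404.84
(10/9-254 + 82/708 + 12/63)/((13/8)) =-155.44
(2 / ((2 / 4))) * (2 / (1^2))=8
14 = 14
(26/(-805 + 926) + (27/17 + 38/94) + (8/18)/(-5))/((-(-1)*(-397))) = -9216554/1727170335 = -0.01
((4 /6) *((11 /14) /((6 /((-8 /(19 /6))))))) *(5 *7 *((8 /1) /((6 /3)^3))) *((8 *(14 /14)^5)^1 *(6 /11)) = -640 /19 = -33.68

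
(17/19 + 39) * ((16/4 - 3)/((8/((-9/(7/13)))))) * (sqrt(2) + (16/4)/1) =-44343/133 - 44343 * sqrt(2)/532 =-451.28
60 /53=1.13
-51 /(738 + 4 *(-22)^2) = -51 /2674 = -0.02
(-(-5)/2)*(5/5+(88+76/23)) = 10615/46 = 230.76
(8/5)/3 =8/15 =0.53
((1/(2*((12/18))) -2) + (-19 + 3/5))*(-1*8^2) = 6288/5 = 1257.60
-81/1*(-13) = 1053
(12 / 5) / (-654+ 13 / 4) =-48 / 13015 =-0.00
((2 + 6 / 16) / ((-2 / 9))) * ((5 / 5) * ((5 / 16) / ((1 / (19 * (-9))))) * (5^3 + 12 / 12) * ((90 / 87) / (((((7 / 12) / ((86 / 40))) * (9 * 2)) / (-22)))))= -622394685 / 1856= -335341.96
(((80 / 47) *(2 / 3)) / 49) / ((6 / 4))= 0.02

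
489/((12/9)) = 366.75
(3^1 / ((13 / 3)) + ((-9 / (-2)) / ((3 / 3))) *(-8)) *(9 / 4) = -4131 / 52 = -79.44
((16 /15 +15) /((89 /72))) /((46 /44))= 127248 /10235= 12.43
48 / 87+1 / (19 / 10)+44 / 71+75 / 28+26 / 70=3714741 / 782420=4.75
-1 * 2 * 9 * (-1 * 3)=54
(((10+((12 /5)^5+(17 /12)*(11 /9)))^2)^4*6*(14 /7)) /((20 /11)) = 32026244230713283.67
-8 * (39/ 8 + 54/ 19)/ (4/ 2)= -1173/ 38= -30.87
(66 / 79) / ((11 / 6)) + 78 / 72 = 1459 / 948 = 1.54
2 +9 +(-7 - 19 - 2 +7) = -10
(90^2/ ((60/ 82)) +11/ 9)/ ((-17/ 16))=-1594256/ 153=-10419.97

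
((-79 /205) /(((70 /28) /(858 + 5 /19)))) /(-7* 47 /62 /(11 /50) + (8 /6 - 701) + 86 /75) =439294273 /2399517866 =0.18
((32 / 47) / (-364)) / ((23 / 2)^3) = -64 / 52038259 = -0.00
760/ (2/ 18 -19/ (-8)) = 54720/ 179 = 305.70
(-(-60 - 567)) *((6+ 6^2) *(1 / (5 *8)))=13167 / 20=658.35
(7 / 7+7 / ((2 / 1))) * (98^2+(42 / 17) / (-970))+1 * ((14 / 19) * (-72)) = 13524006069 / 313310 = 43164.94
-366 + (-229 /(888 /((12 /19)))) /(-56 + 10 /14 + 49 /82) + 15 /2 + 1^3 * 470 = 4921267125 /44135746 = 111.50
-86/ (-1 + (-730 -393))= 43/ 562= 0.08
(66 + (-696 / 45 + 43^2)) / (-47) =-28493 / 705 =-40.42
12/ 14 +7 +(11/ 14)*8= 99/ 7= 14.14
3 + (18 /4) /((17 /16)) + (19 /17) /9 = 1126 /153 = 7.36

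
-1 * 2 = -2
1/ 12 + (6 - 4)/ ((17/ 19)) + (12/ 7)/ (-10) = 15331/ 7140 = 2.15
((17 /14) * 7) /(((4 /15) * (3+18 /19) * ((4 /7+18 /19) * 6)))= 42959 /48480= 0.89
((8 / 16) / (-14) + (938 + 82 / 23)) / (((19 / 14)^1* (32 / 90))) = 27285525 / 13984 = 1951.20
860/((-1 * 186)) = -430/93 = -4.62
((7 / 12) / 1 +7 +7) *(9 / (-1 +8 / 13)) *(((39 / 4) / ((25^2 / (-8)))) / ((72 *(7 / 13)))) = 2197 / 2000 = 1.10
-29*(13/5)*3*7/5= -7917/25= -316.68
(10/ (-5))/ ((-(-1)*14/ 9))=-9/ 7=-1.29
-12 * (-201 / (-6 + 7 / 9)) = -21708 / 47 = -461.87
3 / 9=1 / 3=0.33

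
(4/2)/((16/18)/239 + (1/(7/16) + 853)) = 30114/12878093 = 0.00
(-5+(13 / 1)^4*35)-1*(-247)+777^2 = 1603606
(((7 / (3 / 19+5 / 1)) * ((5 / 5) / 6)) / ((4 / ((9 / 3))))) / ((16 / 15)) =285 / 1792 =0.16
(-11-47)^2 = 3364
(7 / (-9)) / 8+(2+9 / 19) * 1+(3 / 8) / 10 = 33023 / 13680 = 2.41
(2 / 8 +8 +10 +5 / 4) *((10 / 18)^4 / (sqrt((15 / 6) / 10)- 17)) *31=-251875 / 72171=-3.49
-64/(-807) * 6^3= 17.13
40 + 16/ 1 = 56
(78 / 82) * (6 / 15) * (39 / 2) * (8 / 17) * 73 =888264 / 3485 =254.88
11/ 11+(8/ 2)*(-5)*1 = -19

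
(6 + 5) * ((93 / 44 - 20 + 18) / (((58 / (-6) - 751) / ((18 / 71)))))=-135 / 324044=-0.00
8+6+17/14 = 213/14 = 15.21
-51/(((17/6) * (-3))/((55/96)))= 3.44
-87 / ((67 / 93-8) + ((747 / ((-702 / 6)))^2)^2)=-231087051 / 4394288056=-0.05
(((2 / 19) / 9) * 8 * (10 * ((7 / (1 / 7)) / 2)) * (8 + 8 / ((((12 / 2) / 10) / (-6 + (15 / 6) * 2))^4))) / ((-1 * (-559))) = 22140160 / 7742709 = 2.86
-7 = -7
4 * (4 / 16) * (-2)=-2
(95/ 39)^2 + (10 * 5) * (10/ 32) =262325/ 12168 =21.56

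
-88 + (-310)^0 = -87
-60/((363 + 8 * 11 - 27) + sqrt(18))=-12720/89879 + 90 * sqrt(2)/89879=-0.14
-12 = -12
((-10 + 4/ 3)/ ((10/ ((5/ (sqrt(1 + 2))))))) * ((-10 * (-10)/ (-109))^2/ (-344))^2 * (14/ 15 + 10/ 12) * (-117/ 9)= 1399531250 * sqrt(3)/ 7047038871603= 0.00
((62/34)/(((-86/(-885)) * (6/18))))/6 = 27435/2924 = 9.38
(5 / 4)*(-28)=-35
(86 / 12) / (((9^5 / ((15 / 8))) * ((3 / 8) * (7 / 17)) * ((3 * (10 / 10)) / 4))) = 7310 / 3720087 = 0.00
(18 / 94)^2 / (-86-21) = -81 / 236363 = -0.00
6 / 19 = 0.32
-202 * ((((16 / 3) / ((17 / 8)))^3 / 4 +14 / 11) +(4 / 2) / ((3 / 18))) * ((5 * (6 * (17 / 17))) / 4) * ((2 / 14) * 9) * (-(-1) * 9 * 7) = -114235002630 / 54043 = -2113779.82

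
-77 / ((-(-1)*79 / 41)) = -3157 / 79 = -39.96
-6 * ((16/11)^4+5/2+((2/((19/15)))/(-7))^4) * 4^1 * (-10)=7673056680446040/4581179456161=1674.91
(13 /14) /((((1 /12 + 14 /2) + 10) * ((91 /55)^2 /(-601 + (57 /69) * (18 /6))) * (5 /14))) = -19988232 /600691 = -33.28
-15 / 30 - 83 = -167 / 2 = -83.50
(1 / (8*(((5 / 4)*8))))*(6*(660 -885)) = -135 / 8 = -16.88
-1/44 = -0.02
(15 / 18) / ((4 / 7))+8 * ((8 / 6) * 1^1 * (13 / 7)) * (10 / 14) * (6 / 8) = 14195 / 1176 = 12.07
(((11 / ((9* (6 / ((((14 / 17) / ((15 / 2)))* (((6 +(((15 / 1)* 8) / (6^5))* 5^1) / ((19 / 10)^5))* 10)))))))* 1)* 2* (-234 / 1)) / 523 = -788387600000 / 16048932236361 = -0.05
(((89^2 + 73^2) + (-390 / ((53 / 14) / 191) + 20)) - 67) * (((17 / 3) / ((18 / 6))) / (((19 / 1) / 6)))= -3888478 / 1007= -3861.45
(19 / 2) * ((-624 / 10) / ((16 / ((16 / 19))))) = -156 / 5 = -31.20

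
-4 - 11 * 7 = -81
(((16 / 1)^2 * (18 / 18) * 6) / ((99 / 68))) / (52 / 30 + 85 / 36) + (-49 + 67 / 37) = 63136698 / 299959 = 210.48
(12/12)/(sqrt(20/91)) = sqrt(455)/10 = 2.13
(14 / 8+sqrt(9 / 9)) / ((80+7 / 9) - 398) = -99 / 11420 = -0.01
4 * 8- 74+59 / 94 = -3889 / 94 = -41.37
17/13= 1.31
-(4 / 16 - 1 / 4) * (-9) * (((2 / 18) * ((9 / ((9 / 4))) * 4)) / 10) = 0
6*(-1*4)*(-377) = 9048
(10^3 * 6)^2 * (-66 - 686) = -27072000000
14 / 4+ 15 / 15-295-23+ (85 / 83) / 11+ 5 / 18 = -2572982 / 8217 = -313.13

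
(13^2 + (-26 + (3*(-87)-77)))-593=-788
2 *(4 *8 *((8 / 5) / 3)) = 512 / 15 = 34.13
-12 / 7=-1.71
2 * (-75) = -150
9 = 9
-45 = -45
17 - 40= -23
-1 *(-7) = 7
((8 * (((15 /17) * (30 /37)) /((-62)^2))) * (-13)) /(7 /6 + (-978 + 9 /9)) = 0.00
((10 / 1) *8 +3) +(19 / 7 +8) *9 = 1256 / 7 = 179.43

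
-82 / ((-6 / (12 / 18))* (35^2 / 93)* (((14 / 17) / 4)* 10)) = 43214 / 128625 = 0.34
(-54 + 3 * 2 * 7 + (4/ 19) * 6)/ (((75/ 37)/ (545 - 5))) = -271728/ 95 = -2860.29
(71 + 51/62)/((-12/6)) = -4453/124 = -35.91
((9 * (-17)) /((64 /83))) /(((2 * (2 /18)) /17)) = -1942947 /128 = -15179.27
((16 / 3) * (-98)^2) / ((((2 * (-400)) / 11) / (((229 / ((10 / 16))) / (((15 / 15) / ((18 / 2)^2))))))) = -2612787408 / 125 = -20902299.26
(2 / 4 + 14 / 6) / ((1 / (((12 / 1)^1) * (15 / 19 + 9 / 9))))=1156 / 19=60.84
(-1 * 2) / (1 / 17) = -34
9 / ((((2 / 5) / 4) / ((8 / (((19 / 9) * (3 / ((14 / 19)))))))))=30240 / 361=83.77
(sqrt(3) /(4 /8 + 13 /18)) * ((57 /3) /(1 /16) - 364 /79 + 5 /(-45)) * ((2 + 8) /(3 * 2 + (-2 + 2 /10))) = 10639450 * sqrt(3) /18249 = 1009.81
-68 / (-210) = 34 / 105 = 0.32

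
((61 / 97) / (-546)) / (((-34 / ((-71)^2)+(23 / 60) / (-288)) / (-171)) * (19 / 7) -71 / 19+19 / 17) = 2574447572160 / 5854167971647151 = 0.00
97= 97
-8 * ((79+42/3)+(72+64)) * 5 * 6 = -54960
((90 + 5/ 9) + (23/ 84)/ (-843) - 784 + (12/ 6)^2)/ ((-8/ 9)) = 48820963/ 62944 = 775.63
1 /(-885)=-1 /885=-0.00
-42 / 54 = -7 / 9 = -0.78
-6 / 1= -6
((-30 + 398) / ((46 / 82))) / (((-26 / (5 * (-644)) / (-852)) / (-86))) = 5952842732.31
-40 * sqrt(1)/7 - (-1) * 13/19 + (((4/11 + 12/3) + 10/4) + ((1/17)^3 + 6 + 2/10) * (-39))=-17248683887/71877190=-239.97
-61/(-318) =0.19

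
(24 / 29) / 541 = 24 / 15689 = 0.00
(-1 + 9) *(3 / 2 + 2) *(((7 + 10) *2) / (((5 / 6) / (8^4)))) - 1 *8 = 23396312 / 5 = 4679262.40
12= 12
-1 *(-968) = 968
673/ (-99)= -6.80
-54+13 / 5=-257 / 5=-51.40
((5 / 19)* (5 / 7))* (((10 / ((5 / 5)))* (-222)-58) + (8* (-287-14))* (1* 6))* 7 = -22007.89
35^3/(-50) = -1715/2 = -857.50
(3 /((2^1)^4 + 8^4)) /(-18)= -1 /24672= -0.00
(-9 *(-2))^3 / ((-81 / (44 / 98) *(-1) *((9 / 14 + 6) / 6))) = 6336 / 217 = 29.20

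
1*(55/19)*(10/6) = 275/57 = 4.82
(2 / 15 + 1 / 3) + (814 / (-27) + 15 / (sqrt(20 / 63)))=-4007 / 135 + 9 * sqrt(35) / 2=-3.06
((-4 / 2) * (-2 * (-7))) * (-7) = 196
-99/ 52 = -1.90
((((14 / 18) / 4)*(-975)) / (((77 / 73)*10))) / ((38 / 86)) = -204035 / 5016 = -40.68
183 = 183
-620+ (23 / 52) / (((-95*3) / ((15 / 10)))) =-6125623 / 9880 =-620.00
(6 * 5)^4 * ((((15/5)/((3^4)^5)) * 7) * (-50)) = -3500000/14348907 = -0.24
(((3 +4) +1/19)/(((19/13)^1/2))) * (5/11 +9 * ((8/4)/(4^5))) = 2315989/508288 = 4.56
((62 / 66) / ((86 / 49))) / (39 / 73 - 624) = -110887 / 129165894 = -0.00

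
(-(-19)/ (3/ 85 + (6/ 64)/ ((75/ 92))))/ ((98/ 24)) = 775200/ 25039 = 30.96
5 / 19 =0.26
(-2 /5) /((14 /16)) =-16 /35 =-0.46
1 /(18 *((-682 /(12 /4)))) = -1 /4092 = -0.00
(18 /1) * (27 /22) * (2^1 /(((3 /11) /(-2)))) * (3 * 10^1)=-9720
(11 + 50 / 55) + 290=301.91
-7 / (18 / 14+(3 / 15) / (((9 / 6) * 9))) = -5.38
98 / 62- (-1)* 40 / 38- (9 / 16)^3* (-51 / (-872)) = 5517826881 / 2103738368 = 2.62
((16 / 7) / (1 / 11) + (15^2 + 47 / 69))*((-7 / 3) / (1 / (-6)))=242296 / 69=3511.54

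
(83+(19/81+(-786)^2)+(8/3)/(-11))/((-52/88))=-1101060364/1053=-1045641.37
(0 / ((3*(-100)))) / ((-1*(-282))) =0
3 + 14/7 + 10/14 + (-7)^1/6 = 191/42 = 4.55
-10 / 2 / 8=-5 / 8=-0.62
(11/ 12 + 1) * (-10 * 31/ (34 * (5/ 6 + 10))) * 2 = -713/ 221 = -3.23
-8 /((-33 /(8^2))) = 512 /33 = 15.52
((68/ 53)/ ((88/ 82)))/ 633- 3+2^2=369736/ 369039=1.00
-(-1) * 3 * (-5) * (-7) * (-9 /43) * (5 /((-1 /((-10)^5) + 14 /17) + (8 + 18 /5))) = -8032500000 /908160731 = -8.84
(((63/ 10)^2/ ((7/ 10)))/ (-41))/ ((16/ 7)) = -3969/ 6560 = -0.61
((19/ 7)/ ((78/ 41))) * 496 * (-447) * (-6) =172713648/ 91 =1897952.18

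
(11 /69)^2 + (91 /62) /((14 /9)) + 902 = 533080369 /590364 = 902.97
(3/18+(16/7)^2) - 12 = -1943/294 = -6.61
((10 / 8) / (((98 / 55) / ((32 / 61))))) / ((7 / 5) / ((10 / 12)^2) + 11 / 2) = 275000 / 5616331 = 0.05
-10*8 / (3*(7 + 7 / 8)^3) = -40960 / 750141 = -0.05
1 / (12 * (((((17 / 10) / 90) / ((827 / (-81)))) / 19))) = -392825 / 459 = -855.83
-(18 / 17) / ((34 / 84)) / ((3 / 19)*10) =-1.66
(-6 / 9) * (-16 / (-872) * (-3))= 4 / 109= 0.04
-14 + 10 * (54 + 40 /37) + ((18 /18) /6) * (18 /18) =119209 /222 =536.98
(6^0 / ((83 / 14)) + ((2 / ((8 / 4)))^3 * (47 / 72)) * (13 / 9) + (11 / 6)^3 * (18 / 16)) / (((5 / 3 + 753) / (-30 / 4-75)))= -0.88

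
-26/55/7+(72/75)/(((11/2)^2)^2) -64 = -164149542/2562175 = -64.07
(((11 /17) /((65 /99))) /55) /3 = 33 /5525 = 0.01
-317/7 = -45.29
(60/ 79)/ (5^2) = 12/ 395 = 0.03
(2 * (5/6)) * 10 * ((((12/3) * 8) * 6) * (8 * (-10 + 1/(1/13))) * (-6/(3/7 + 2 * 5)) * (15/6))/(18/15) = -6720000/73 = -92054.79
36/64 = 9/16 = 0.56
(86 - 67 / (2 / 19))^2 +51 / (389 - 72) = 384267921 / 1268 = 303050.41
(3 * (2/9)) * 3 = 2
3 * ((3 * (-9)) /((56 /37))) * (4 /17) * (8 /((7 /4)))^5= -50281316352 /2000033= -25140.24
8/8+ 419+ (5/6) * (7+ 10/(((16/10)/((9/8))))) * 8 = 12325/24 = 513.54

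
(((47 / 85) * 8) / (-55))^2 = 141376 / 21855625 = 0.01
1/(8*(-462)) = -1/3696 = -0.00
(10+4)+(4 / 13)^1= 186 / 13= 14.31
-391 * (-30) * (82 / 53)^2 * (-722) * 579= -32971710515760 / 2809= -11737881992.08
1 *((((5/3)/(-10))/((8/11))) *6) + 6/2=13/8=1.62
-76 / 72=-19 / 18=-1.06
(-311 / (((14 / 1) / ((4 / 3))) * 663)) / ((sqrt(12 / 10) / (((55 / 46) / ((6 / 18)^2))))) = -17105 * sqrt(30) / 213486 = -0.44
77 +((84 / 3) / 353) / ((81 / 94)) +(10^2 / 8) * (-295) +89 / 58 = -2992467052 / 829197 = -3608.87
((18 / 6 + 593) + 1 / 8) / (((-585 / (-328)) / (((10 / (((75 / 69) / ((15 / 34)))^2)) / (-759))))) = -4497167 / 6199050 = -0.73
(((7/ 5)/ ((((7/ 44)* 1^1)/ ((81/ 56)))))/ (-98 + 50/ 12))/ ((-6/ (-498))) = -11.26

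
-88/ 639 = -0.14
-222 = -222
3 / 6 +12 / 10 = 17 / 10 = 1.70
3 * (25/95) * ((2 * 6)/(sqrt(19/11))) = 180 * sqrt(209)/361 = 7.21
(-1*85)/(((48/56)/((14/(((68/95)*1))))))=-23275/12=-1939.58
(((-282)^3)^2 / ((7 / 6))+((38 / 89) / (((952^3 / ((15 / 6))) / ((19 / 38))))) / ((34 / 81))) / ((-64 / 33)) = -222270499859788.29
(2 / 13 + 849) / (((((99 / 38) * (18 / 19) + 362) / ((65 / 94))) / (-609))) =-981.14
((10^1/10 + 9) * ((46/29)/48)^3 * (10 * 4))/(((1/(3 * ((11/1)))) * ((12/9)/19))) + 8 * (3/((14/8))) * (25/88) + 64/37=331226512703/26681956224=12.41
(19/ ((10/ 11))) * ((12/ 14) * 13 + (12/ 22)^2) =239.10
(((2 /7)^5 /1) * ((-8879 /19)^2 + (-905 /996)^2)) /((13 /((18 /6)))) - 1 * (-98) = 316166261469428 /1630114812417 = 193.95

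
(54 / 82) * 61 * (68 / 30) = 18666 / 205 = 91.05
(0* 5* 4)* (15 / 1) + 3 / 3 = 1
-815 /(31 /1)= -815 /31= -26.29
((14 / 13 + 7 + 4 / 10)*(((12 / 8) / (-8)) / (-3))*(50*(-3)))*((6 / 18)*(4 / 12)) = -2755 / 312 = -8.83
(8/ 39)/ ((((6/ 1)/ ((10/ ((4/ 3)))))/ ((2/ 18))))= 10/ 351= 0.03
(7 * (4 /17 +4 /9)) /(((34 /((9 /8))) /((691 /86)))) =1.27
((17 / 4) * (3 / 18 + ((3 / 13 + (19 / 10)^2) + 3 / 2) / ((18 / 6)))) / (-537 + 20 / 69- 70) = -2968863 / 217687600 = -0.01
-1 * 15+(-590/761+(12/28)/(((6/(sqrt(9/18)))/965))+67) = 965 * sqrt(2)/28+38982/761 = 99.96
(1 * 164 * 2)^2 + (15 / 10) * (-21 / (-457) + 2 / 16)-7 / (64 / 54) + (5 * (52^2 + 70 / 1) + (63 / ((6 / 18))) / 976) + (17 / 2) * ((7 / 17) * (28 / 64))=27085309943 / 223016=121450.08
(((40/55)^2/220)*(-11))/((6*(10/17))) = -68/9075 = -0.01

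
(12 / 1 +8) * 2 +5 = 45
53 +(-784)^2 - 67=614642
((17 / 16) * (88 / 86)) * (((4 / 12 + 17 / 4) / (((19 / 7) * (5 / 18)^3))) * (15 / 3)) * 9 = 31490613 / 8170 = 3854.42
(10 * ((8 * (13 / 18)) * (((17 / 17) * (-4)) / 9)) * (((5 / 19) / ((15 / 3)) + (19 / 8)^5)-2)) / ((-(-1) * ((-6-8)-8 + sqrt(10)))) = 2979175225 * sqrt(10) / 746993664 + 32770927475 / 373496832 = 100.35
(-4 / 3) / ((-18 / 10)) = 20 / 27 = 0.74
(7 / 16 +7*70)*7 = 54929 / 16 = 3433.06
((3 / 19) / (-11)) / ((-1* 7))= 3 / 1463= 0.00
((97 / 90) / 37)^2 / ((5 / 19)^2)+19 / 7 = 5291004043 / 1940557500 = 2.73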